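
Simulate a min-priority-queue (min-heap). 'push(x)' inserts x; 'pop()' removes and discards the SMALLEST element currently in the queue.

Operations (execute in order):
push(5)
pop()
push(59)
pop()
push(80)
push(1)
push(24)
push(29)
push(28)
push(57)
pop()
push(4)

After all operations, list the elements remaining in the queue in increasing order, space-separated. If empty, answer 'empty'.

push(5): heap contents = [5]
pop() → 5: heap contents = []
push(59): heap contents = [59]
pop() → 59: heap contents = []
push(80): heap contents = [80]
push(1): heap contents = [1, 80]
push(24): heap contents = [1, 24, 80]
push(29): heap contents = [1, 24, 29, 80]
push(28): heap contents = [1, 24, 28, 29, 80]
push(57): heap contents = [1, 24, 28, 29, 57, 80]
pop() → 1: heap contents = [24, 28, 29, 57, 80]
push(4): heap contents = [4, 24, 28, 29, 57, 80]

Answer: 4 24 28 29 57 80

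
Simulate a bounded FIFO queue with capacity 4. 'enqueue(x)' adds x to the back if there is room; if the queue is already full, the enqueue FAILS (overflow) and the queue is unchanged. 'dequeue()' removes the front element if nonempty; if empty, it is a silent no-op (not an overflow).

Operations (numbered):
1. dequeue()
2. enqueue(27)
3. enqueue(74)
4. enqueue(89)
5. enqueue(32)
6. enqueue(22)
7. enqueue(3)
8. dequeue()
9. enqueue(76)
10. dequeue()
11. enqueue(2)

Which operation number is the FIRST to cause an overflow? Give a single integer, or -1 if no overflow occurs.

Answer: 6

Derivation:
1. dequeue(): empty, no-op, size=0
2. enqueue(27): size=1
3. enqueue(74): size=2
4. enqueue(89): size=3
5. enqueue(32): size=4
6. enqueue(22): size=4=cap → OVERFLOW (fail)
7. enqueue(3): size=4=cap → OVERFLOW (fail)
8. dequeue(): size=3
9. enqueue(76): size=4
10. dequeue(): size=3
11. enqueue(2): size=4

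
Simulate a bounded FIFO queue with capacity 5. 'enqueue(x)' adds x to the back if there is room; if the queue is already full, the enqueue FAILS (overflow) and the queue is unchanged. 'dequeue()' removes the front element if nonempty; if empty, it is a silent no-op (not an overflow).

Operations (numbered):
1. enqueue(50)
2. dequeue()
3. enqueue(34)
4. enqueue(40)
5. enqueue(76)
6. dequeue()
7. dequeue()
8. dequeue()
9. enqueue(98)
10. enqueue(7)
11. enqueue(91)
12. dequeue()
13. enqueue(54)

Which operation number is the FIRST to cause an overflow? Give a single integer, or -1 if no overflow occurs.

1. enqueue(50): size=1
2. dequeue(): size=0
3. enqueue(34): size=1
4. enqueue(40): size=2
5. enqueue(76): size=3
6. dequeue(): size=2
7. dequeue(): size=1
8. dequeue(): size=0
9. enqueue(98): size=1
10. enqueue(7): size=2
11. enqueue(91): size=3
12. dequeue(): size=2
13. enqueue(54): size=3

Answer: -1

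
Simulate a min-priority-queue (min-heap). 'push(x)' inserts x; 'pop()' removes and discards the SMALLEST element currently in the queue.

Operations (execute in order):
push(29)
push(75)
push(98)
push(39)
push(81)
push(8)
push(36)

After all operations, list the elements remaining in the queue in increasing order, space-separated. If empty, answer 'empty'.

Answer: 8 29 36 39 75 81 98

Derivation:
push(29): heap contents = [29]
push(75): heap contents = [29, 75]
push(98): heap contents = [29, 75, 98]
push(39): heap contents = [29, 39, 75, 98]
push(81): heap contents = [29, 39, 75, 81, 98]
push(8): heap contents = [8, 29, 39, 75, 81, 98]
push(36): heap contents = [8, 29, 36, 39, 75, 81, 98]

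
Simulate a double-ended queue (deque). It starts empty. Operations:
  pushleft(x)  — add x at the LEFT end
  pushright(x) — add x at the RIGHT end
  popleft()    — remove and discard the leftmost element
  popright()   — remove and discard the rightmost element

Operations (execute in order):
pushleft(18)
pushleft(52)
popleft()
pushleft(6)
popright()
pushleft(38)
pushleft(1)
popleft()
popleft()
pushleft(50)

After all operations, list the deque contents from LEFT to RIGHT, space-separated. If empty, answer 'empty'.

Answer: 50 6

Derivation:
pushleft(18): [18]
pushleft(52): [52, 18]
popleft(): [18]
pushleft(6): [6, 18]
popright(): [6]
pushleft(38): [38, 6]
pushleft(1): [1, 38, 6]
popleft(): [38, 6]
popleft(): [6]
pushleft(50): [50, 6]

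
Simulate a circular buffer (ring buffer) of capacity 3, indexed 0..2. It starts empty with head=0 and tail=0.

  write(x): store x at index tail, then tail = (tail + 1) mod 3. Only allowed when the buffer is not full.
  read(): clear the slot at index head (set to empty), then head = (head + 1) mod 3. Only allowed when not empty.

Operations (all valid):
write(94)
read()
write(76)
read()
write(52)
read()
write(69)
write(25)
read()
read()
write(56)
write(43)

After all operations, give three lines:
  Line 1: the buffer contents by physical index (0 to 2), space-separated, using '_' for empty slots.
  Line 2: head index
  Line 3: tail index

write(94): buf=[94 _ _], head=0, tail=1, size=1
read(): buf=[_ _ _], head=1, tail=1, size=0
write(76): buf=[_ 76 _], head=1, tail=2, size=1
read(): buf=[_ _ _], head=2, tail=2, size=0
write(52): buf=[_ _ 52], head=2, tail=0, size=1
read(): buf=[_ _ _], head=0, tail=0, size=0
write(69): buf=[69 _ _], head=0, tail=1, size=1
write(25): buf=[69 25 _], head=0, tail=2, size=2
read(): buf=[_ 25 _], head=1, tail=2, size=1
read(): buf=[_ _ _], head=2, tail=2, size=0
write(56): buf=[_ _ 56], head=2, tail=0, size=1
write(43): buf=[43 _ 56], head=2, tail=1, size=2

Answer: 43 _ 56
2
1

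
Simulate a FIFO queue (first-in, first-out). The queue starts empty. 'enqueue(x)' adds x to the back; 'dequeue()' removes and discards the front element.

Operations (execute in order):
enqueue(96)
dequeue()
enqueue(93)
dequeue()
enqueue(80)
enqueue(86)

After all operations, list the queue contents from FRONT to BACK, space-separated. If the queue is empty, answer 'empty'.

Answer: 80 86

Derivation:
enqueue(96): [96]
dequeue(): []
enqueue(93): [93]
dequeue(): []
enqueue(80): [80]
enqueue(86): [80, 86]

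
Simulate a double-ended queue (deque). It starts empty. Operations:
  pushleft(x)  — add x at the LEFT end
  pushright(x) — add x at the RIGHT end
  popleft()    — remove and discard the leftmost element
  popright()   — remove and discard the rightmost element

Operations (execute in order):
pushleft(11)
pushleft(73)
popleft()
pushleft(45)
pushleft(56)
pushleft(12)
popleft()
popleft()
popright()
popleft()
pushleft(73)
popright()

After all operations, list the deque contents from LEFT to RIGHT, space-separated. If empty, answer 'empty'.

pushleft(11): [11]
pushleft(73): [73, 11]
popleft(): [11]
pushleft(45): [45, 11]
pushleft(56): [56, 45, 11]
pushleft(12): [12, 56, 45, 11]
popleft(): [56, 45, 11]
popleft(): [45, 11]
popright(): [45]
popleft(): []
pushleft(73): [73]
popright(): []

Answer: empty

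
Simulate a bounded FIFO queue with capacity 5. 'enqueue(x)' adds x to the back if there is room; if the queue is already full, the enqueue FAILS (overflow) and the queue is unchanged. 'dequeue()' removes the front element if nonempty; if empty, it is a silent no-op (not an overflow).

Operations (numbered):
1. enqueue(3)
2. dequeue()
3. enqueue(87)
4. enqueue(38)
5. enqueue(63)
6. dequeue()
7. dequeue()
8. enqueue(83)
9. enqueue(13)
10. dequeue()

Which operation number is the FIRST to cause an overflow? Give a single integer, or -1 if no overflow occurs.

1. enqueue(3): size=1
2. dequeue(): size=0
3. enqueue(87): size=1
4. enqueue(38): size=2
5. enqueue(63): size=3
6. dequeue(): size=2
7. dequeue(): size=1
8. enqueue(83): size=2
9. enqueue(13): size=3
10. dequeue(): size=2

Answer: -1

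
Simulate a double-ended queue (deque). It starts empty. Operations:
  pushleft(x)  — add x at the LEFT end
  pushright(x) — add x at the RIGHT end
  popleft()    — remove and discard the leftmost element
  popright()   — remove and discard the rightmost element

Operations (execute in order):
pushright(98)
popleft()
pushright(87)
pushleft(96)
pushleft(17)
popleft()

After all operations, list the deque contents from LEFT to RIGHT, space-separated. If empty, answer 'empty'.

pushright(98): [98]
popleft(): []
pushright(87): [87]
pushleft(96): [96, 87]
pushleft(17): [17, 96, 87]
popleft(): [96, 87]

Answer: 96 87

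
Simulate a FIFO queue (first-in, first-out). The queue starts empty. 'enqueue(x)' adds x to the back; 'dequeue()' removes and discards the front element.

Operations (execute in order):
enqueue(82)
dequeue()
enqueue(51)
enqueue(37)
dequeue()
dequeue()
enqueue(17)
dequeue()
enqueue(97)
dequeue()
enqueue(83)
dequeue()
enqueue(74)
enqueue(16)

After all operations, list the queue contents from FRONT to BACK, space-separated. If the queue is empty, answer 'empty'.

enqueue(82): [82]
dequeue(): []
enqueue(51): [51]
enqueue(37): [51, 37]
dequeue(): [37]
dequeue(): []
enqueue(17): [17]
dequeue(): []
enqueue(97): [97]
dequeue(): []
enqueue(83): [83]
dequeue(): []
enqueue(74): [74]
enqueue(16): [74, 16]

Answer: 74 16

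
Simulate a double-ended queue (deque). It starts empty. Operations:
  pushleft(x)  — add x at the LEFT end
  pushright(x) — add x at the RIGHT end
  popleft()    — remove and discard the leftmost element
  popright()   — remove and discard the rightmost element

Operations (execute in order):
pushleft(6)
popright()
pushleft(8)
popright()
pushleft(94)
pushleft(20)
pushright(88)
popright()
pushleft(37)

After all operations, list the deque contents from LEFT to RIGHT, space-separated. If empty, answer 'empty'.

Answer: 37 20 94

Derivation:
pushleft(6): [6]
popright(): []
pushleft(8): [8]
popright(): []
pushleft(94): [94]
pushleft(20): [20, 94]
pushright(88): [20, 94, 88]
popright(): [20, 94]
pushleft(37): [37, 20, 94]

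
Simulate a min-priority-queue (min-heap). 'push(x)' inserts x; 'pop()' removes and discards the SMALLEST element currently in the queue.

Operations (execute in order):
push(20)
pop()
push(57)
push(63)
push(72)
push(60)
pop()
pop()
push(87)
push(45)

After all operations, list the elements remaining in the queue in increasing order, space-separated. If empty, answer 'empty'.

push(20): heap contents = [20]
pop() → 20: heap contents = []
push(57): heap contents = [57]
push(63): heap contents = [57, 63]
push(72): heap contents = [57, 63, 72]
push(60): heap contents = [57, 60, 63, 72]
pop() → 57: heap contents = [60, 63, 72]
pop() → 60: heap contents = [63, 72]
push(87): heap contents = [63, 72, 87]
push(45): heap contents = [45, 63, 72, 87]

Answer: 45 63 72 87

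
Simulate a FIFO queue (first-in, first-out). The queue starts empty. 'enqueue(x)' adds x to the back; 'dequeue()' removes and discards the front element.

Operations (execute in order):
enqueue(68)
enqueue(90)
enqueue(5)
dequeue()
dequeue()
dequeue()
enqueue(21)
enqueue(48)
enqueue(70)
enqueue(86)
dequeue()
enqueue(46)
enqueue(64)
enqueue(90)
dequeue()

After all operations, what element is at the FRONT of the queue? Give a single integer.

enqueue(68): queue = [68]
enqueue(90): queue = [68, 90]
enqueue(5): queue = [68, 90, 5]
dequeue(): queue = [90, 5]
dequeue(): queue = [5]
dequeue(): queue = []
enqueue(21): queue = [21]
enqueue(48): queue = [21, 48]
enqueue(70): queue = [21, 48, 70]
enqueue(86): queue = [21, 48, 70, 86]
dequeue(): queue = [48, 70, 86]
enqueue(46): queue = [48, 70, 86, 46]
enqueue(64): queue = [48, 70, 86, 46, 64]
enqueue(90): queue = [48, 70, 86, 46, 64, 90]
dequeue(): queue = [70, 86, 46, 64, 90]

Answer: 70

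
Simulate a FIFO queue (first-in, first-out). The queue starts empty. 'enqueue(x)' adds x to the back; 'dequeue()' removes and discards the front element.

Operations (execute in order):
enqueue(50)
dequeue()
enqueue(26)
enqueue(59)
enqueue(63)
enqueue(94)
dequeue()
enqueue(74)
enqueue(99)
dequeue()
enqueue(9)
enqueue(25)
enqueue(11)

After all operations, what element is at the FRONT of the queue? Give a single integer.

enqueue(50): queue = [50]
dequeue(): queue = []
enqueue(26): queue = [26]
enqueue(59): queue = [26, 59]
enqueue(63): queue = [26, 59, 63]
enqueue(94): queue = [26, 59, 63, 94]
dequeue(): queue = [59, 63, 94]
enqueue(74): queue = [59, 63, 94, 74]
enqueue(99): queue = [59, 63, 94, 74, 99]
dequeue(): queue = [63, 94, 74, 99]
enqueue(9): queue = [63, 94, 74, 99, 9]
enqueue(25): queue = [63, 94, 74, 99, 9, 25]
enqueue(11): queue = [63, 94, 74, 99, 9, 25, 11]

Answer: 63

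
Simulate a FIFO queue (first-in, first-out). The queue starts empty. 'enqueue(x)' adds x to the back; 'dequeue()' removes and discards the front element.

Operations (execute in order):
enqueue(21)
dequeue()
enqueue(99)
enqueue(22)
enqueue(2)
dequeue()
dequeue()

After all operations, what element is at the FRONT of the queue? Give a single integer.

enqueue(21): queue = [21]
dequeue(): queue = []
enqueue(99): queue = [99]
enqueue(22): queue = [99, 22]
enqueue(2): queue = [99, 22, 2]
dequeue(): queue = [22, 2]
dequeue(): queue = [2]

Answer: 2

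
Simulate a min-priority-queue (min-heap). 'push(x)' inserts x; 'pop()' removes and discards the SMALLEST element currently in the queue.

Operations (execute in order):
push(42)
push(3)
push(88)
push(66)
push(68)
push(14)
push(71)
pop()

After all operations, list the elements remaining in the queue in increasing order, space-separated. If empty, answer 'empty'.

Answer: 14 42 66 68 71 88

Derivation:
push(42): heap contents = [42]
push(3): heap contents = [3, 42]
push(88): heap contents = [3, 42, 88]
push(66): heap contents = [3, 42, 66, 88]
push(68): heap contents = [3, 42, 66, 68, 88]
push(14): heap contents = [3, 14, 42, 66, 68, 88]
push(71): heap contents = [3, 14, 42, 66, 68, 71, 88]
pop() → 3: heap contents = [14, 42, 66, 68, 71, 88]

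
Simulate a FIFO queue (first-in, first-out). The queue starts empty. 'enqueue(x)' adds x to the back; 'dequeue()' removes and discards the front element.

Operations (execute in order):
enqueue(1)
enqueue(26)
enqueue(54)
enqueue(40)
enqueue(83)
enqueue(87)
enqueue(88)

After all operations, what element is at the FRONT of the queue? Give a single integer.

enqueue(1): queue = [1]
enqueue(26): queue = [1, 26]
enqueue(54): queue = [1, 26, 54]
enqueue(40): queue = [1, 26, 54, 40]
enqueue(83): queue = [1, 26, 54, 40, 83]
enqueue(87): queue = [1, 26, 54, 40, 83, 87]
enqueue(88): queue = [1, 26, 54, 40, 83, 87, 88]

Answer: 1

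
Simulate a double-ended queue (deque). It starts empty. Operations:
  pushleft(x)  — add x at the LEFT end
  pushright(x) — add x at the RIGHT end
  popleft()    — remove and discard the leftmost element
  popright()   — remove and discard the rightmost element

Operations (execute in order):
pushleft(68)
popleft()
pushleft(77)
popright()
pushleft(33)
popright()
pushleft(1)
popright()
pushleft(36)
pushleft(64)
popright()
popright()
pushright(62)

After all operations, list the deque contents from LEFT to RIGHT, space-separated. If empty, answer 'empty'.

Answer: 62

Derivation:
pushleft(68): [68]
popleft(): []
pushleft(77): [77]
popright(): []
pushleft(33): [33]
popright(): []
pushleft(1): [1]
popright(): []
pushleft(36): [36]
pushleft(64): [64, 36]
popright(): [64]
popright(): []
pushright(62): [62]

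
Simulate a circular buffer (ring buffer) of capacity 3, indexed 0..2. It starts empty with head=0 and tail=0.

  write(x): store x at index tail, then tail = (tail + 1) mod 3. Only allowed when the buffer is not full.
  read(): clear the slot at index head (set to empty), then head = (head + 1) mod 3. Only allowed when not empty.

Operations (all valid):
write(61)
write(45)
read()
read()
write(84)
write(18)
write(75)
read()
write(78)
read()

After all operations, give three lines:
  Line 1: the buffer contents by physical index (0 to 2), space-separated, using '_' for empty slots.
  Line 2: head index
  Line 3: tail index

Answer: _ 75 78
1
0

Derivation:
write(61): buf=[61 _ _], head=0, tail=1, size=1
write(45): buf=[61 45 _], head=0, tail=2, size=2
read(): buf=[_ 45 _], head=1, tail=2, size=1
read(): buf=[_ _ _], head=2, tail=2, size=0
write(84): buf=[_ _ 84], head=2, tail=0, size=1
write(18): buf=[18 _ 84], head=2, tail=1, size=2
write(75): buf=[18 75 84], head=2, tail=2, size=3
read(): buf=[18 75 _], head=0, tail=2, size=2
write(78): buf=[18 75 78], head=0, tail=0, size=3
read(): buf=[_ 75 78], head=1, tail=0, size=2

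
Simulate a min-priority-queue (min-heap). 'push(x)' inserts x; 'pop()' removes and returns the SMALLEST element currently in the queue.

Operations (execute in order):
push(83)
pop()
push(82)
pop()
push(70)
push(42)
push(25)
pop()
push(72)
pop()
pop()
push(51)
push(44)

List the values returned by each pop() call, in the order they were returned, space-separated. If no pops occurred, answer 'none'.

push(83): heap contents = [83]
pop() → 83: heap contents = []
push(82): heap contents = [82]
pop() → 82: heap contents = []
push(70): heap contents = [70]
push(42): heap contents = [42, 70]
push(25): heap contents = [25, 42, 70]
pop() → 25: heap contents = [42, 70]
push(72): heap contents = [42, 70, 72]
pop() → 42: heap contents = [70, 72]
pop() → 70: heap contents = [72]
push(51): heap contents = [51, 72]
push(44): heap contents = [44, 51, 72]

Answer: 83 82 25 42 70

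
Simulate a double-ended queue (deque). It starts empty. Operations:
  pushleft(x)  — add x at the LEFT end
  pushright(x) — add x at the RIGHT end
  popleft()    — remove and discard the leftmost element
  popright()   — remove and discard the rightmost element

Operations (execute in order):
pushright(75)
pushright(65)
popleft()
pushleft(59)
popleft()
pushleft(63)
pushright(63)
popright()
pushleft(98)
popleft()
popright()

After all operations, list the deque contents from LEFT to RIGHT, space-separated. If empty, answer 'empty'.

pushright(75): [75]
pushright(65): [75, 65]
popleft(): [65]
pushleft(59): [59, 65]
popleft(): [65]
pushleft(63): [63, 65]
pushright(63): [63, 65, 63]
popright(): [63, 65]
pushleft(98): [98, 63, 65]
popleft(): [63, 65]
popright(): [63]

Answer: 63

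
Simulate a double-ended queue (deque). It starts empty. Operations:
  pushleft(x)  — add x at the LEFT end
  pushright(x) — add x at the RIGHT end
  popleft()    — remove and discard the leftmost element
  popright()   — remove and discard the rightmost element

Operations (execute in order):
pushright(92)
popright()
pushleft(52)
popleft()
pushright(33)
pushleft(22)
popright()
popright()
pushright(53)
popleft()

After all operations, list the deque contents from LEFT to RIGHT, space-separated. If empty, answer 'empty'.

pushright(92): [92]
popright(): []
pushleft(52): [52]
popleft(): []
pushright(33): [33]
pushleft(22): [22, 33]
popright(): [22]
popright(): []
pushright(53): [53]
popleft(): []

Answer: empty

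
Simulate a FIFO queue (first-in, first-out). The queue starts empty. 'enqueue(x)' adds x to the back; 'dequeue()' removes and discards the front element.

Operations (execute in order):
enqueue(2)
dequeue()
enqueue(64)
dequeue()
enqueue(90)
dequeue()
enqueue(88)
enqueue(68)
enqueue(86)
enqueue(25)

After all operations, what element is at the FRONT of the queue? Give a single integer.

Answer: 88

Derivation:
enqueue(2): queue = [2]
dequeue(): queue = []
enqueue(64): queue = [64]
dequeue(): queue = []
enqueue(90): queue = [90]
dequeue(): queue = []
enqueue(88): queue = [88]
enqueue(68): queue = [88, 68]
enqueue(86): queue = [88, 68, 86]
enqueue(25): queue = [88, 68, 86, 25]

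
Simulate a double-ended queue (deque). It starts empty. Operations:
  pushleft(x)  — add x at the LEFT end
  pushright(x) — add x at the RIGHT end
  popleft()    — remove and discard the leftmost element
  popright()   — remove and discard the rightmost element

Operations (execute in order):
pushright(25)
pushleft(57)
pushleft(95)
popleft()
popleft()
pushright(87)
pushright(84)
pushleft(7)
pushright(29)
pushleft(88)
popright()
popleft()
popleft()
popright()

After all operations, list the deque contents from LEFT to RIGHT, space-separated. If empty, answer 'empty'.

pushright(25): [25]
pushleft(57): [57, 25]
pushleft(95): [95, 57, 25]
popleft(): [57, 25]
popleft(): [25]
pushright(87): [25, 87]
pushright(84): [25, 87, 84]
pushleft(7): [7, 25, 87, 84]
pushright(29): [7, 25, 87, 84, 29]
pushleft(88): [88, 7, 25, 87, 84, 29]
popright(): [88, 7, 25, 87, 84]
popleft(): [7, 25, 87, 84]
popleft(): [25, 87, 84]
popright(): [25, 87]

Answer: 25 87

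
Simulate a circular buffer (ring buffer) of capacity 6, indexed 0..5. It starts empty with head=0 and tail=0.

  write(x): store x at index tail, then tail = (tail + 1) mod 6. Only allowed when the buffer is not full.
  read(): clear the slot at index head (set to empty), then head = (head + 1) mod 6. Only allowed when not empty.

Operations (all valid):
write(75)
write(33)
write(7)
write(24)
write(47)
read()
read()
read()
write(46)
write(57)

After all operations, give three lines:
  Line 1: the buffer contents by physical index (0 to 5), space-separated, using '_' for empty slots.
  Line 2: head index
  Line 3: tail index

write(75): buf=[75 _ _ _ _ _], head=0, tail=1, size=1
write(33): buf=[75 33 _ _ _ _], head=0, tail=2, size=2
write(7): buf=[75 33 7 _ _ _], head=0, tail=3, size=3
write(24): buf=[75 33 7 24 _ _], head=0, tail=4, size=4
write(47): buf=[75 33 7 24 47 _], head=0, tail=5, size=5
read(): buf=[_ 33 7 24 47 _], head=1, tail=5, size=4
read(): buf=[_ _ 7 24 47 _], head=2, tail=5, size=3
read(): buf=[_ _ _ 24 47 _], head=3, tail=5, size=2
write(46): buf=[_ _ _ 24 47 46], head=3, tail=0, size=3
write(57): buf=[57 _ _ 24 47 46], head=3, tail=1, size=4

Answer: 57 _ _ 24 47 46
3
1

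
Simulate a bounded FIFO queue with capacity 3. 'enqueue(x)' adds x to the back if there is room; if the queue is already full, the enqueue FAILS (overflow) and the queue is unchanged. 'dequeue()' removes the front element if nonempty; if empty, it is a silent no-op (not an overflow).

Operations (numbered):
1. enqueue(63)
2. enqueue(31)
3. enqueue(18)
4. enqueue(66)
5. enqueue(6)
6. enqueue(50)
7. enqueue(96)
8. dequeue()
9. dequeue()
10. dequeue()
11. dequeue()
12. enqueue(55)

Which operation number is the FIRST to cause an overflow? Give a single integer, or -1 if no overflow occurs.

1. enqueue(63): size=1
2. enqueue(31): size=2
3. enqueue(18): size=3
4. enqueue(66): size=3=cap → OVERFLOW (fail)
5. enqueue(6): size=3=cap → OVERFLOW (fail)
6. enqueue(50): size=3=cap → OVERFLOW (fail)
7. enqueue(96): size=3=cap → OVERFLOW (fail)
8. dequeue(): size=2
9. dequeue(): size=1
10. dequeue(): size=0
11. dequeue(): empty, no-op, size=0
12. enqueue(55): size=1

Answer: 4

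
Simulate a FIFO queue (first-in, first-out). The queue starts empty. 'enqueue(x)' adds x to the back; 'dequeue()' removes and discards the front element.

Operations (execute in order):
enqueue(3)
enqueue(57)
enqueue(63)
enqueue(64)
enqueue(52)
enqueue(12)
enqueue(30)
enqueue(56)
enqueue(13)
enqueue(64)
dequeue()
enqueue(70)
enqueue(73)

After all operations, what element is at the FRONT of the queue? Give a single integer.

enqueue(3): queue = [3]
enqueue(57): queue = [3, 57]
enqueue(63): queue = [3, 57, 63]
enqueue(64): queue = [3, 57, 63, 64]
enqueue(52): queue = [3, 57, 63, 64, 52]
enqueue(12): queue = [3, 57, 63, 64, 52, 12]
enqueue(30): queue = [3, 57, 63, 64, 52, 12, 30]
enqueue(56): queue = [3, 57, 63, 64, 52, 12, 30, 56]
enqueue(13): queue = [3, 57, 63, 64, 52, 12, 30, 56, 13]
enqueue(64): queue = [3, 57, 63, 64, 52, 12, 30, 56, 13, 64]
dequeue(): queue = [57, 63, 64, 52, 12, 30, 56, 13, 64]
enqueue(70): queue = [57, 63, 64, 52, 12, 30, 56, 13, 64, 70]
enqueue(73): queue = [57, 63, 64, 52, 12, 30, 56, 13, 64, 70, 73]

Answer: 57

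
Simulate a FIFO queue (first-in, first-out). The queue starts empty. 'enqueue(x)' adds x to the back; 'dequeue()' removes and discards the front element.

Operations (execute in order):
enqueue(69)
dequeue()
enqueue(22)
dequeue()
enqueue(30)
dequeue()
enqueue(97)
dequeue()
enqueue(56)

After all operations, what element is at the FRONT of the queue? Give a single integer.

enqueue(69): queue = [69]
dequeue(): queue = []
enqueue(22): queue = [22]
dequeue(): queue = []
enqueue(30): queue = [30]
dequeue(): queue = []
enqueue(97): queue = [97]
dequeue(): queue = []
enqueue(56): queue = [56]

Answer: 56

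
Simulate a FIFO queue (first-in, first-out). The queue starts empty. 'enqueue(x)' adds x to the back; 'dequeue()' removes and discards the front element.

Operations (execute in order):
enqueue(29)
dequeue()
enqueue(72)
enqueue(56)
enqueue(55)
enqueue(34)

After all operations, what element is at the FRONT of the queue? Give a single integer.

enqueue(29): queue = [29]
dequeue(): queue = []
enqueue(72): queue = [72]
enqueue(56): queue = [72, 56]
enqueue(55): queue = [72, 56, 55]
enqueue(34): queue = [72, 56, 55, 34]

Answer: 72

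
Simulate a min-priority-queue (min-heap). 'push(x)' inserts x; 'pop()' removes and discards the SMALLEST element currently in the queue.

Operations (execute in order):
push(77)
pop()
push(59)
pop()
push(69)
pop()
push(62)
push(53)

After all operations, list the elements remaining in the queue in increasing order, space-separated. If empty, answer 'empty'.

Answer: 53 62

Derivation:
push(77): heap contents = [77]
pop() → 77: heap contents = []
push(59): heap contents = [59]
pop() → 59: heap contents = []
push(69): heap contents = [69]
pop() → 69: heap contents = []
push(62): heap contents = [62]
push(53): heap contents = [53, 62]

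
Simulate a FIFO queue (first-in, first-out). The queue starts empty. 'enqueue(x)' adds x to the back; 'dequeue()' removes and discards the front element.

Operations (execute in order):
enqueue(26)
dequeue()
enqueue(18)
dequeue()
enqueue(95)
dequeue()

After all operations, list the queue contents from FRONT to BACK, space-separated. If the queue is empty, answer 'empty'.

Answer: empty

Derivation:
enqueue(26): [26]
dequeue(): []
enqueue(18): [18]
dequeue(): []
enqueue(95): [95]
dequeue(): []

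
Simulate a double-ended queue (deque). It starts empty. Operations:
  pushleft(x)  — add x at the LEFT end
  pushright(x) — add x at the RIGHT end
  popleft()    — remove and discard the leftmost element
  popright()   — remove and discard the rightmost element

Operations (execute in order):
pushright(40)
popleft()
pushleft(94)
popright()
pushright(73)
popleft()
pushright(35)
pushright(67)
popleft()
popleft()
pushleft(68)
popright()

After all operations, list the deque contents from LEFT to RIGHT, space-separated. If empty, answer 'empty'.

pushright(40): [40]
popleft(): []
pushleft(94): [94]
popright(): []
pushright(73): [73]
popleft(): []
pushright(35): [35]
pushright(67): [35, 67]
popleft(): [67]
popleft(): []
pushleft(68): [68]
popright(): []

Answer: empty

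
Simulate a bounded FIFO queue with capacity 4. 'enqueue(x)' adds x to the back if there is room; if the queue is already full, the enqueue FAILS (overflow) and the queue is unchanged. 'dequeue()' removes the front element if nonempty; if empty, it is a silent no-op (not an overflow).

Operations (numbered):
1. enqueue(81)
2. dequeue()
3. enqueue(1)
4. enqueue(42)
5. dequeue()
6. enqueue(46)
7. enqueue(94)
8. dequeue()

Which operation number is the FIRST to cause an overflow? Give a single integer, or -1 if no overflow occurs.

Answer: -1

Derivation:
1. enqueue(81): size=1
2. dequeue(): size=0
3. enqueue(1): size=1
4. enqueue(42): size=2
5. dequeue(): size=1
6. enqueue(46): size=2
7. enqueue(94): size=3
8. dequeue(): size=2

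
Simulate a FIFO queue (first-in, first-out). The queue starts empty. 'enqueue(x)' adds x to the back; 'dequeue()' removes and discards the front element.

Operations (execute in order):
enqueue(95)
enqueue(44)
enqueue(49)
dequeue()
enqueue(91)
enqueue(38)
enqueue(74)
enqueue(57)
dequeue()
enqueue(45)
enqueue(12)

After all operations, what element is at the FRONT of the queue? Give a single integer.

Answer: 49

Derivation:
enqueue(95): queue = [95]
enqueue(44): queue = [95, 44]
enqueue(49): queue = [95, 44, 49]
dequeue(): queue = [44, 49]
enqueue(91): queue = [44, 49, 91]
enqueue(38): queue = [44, 49, 91, 38]
enqueue(74): queue = [44, 49, 91, 38, 74]
enqueue(57): queue = [44, 49, 91, 38, 74, 57]
dequeue(): queue = [49, 91, 38, 74, 57]
enqueue(45): queue = [49, 91, 38, 74, 57, 45]
enqueue(12): queue = [49, 91, 38, 74, 57, 45, 12]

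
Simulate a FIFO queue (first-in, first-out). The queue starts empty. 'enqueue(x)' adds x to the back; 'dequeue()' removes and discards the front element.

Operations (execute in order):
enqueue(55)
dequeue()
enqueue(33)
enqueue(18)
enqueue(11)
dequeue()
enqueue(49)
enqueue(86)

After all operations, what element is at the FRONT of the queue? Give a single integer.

enqueue(55): queue = [55]
dequeue(): queue = []
enqueue(33): queue = [33]
enqueue(18): queue = [33, 18]
enqueue(11): queue = [33, 18, 11]
dequeue(): queue = [18, 11]
enqueue(49): queue = [18, 11, 49]
enqueue(86): queue = [18, 11, 49, 86]

Answer: 18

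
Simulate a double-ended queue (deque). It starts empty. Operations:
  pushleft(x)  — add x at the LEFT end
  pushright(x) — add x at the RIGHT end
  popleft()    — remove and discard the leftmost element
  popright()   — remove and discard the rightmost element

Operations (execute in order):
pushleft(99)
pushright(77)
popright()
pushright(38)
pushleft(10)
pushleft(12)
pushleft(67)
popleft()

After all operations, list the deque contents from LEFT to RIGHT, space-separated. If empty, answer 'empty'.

pushleft(99): [99]
pushright(77): [99, 77]
popright(): [99]
pushright(38): [99, 38]
pushleft(10): [10, 99, 38]
pushleft(12): [12, 10, 99, 38]
pushleft(67): [67, 12, 10, 99, 38]
popleft(): [12, 10, 99, 38]

Answer: 12 10 99 38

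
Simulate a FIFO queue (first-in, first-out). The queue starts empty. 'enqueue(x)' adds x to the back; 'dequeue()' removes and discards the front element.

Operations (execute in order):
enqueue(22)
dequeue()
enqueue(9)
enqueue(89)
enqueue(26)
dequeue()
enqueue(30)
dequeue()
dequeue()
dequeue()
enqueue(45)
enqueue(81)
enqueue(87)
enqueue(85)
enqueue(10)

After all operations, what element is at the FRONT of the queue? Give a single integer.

Answer: 45

Derivation:
enqueue(22): queue = [22]
dequeue(): queue = []
enqueue(9): queue = [9]
enqueue(89): queue = [9, 89]
enqueue(26): queue = [9, 89, 26]
dequeue(): queue = [89, 26]
enqueue(30): queue = [89, 26, 30]
dequeue(): queue = [26, 30]
dequeue(): queue = [30]
dequeue(): queue = []
enqueue(45): queue = [45]
enqueue(81): queue = [45, 81]
enqueue(87): queue = [45, 81, 87]
enqueue(85): queue = [45, 81, 87, 85]
enqueue(10): queue = [45, 81, 87, 85, 10]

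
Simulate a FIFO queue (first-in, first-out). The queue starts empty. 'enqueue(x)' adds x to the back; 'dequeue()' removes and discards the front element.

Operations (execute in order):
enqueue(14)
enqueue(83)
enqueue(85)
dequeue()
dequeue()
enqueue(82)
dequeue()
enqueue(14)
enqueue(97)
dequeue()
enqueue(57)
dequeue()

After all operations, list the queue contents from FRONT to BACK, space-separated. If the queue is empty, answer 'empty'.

enqueue(14): [14]
enqueue(83): [14, 83]
enqueue(85): [14, 83, 85]
dequeue(): [83, 85]
dequeue(): [85]
enqueue(82): [85, 82]
dequeue(): [82]
enqueue(14): [82, 14]
enqueue(97): [82, 14, 97]
dequeue(): [14, 97]
enqueue(57): [14, 97, 57]
dequeue(): [97, 57]

Answer: 97 57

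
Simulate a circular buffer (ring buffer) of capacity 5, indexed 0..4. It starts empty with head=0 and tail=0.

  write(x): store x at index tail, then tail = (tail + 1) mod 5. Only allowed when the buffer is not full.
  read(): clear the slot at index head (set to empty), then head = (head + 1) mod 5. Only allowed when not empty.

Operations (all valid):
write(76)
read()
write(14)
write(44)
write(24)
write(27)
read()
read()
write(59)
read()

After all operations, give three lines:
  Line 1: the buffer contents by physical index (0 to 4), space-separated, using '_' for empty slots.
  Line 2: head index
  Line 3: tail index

write(76): buf=[76 _ _ _ _], head=0, tail=1, size=1
read(): buf=[_ _ _ _ _], head=1, tail=1, size=0
write(14): buf=[_ 14 _ _ _], head=1, tail=2, size=1
write(44): buf=[_ 14 44 _ _], head=1, tail=3, size=2
write(24): buf=[_ 14 44 24 _], head=1, tail=4, size=3
write(27): buf=[_ 14 44 24 27], head=1, tail=0, size=4
read(): buf=[_ _ 44 24 27], head=2, tail=0, size=3
read(): buf=[_ _ _ 24 27], head=3, tail=0, size=2
write(59): buf=[59 _ _ 24 27], head=3, tail=1, size=3
read(): buf=[59 _ _ _ 27], head=4, tail=1, size=2

Answer: 59 _ _ _ 27
4
1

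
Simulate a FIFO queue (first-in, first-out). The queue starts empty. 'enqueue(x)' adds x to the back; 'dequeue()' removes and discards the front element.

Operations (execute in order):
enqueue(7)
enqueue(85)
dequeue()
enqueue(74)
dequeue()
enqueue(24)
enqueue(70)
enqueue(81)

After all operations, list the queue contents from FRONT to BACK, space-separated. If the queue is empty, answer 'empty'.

enqueue(7): [7]
enqueue(85): [7, 85]
dequeue(): [85]
enqueue(74): [85, 74]
dequeue(): [74]
enqueue(24): [74, 24]
enqueue(70): [74, 24, 70]
enqueue(81): [74, 24, 70, 81]

Answer: 74 24 70 81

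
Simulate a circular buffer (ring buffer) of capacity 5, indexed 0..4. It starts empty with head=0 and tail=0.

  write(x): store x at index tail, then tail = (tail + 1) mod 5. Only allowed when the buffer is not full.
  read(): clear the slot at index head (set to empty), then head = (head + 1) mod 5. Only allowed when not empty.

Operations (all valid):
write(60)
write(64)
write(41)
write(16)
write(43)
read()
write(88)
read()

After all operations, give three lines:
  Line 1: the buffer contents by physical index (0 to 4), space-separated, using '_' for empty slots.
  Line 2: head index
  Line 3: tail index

Answer: 88 _ 41 16 43
2
1

Derivation:
write(60): buf=[60 _ _ _ _], head=0, tail=1, size=1
write(64): buf=[60 64 _ _ _], head=0, tail=2, size=2
write(41): buf=[60 64 41 _ _], head=0, tail=3, size=3
write(16): buf=[60 64 41 16 _], head=0, tail=4, size=4
write(43): buf=[60 64 41 16 43], head=0, tail=0, size=5
read(): buf=[_ 64 41 16 43], head=1, tail=0, size=4
write(88): buf=[88 64 41 16 43], head=1, tail=1, size=5
read(): buf=[88 _ 41 16 43], head=2, tail=1, size=4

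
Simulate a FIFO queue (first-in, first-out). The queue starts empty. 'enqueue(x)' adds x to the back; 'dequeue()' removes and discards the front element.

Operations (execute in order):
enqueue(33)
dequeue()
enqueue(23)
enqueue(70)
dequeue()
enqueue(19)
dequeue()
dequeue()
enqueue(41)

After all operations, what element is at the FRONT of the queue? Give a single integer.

enqueue(33): queue = [33]
dequeue(): queue = []
enqueue(23): queue = [23]
enqueue(70): queue = [23, 70]
dequeue(): queue = [70]
enqueue(19): queue = [70, 19]
dequeue(): queue = [19]
dequeue(): queue = []
enqueue(41): queue = [41]

Answer: 41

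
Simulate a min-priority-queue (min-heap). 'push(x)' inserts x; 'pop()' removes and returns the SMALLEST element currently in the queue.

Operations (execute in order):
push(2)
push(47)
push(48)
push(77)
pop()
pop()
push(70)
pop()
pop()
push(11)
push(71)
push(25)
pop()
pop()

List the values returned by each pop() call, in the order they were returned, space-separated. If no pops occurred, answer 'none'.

push(2): heap contents = [2]
push(47): heap contents = [2, 47]
push(48): heap contents = [2, 47, 48]
push(77): heap contents = [2, 47, 48, 77]
pop() → 2: heap contents = [47, 48, 77]
pop() → 47: heap contents = [48, 77]
push(70): heap contents = [48, 70, 77]
pop() → 48: heap contents = [70, 77]
pop() → 70: heap contents = [77]
push(11): heap contents = [11, 77]
push(71): heap contents = [11, 71, 77]
push(25): heap contents = [11, 25, 71, 77]
pop() → 11: heap contents = [25, 71, 77]
pop() → 25: heap contents = [71, 77]

Answer: 2 47 48 70 11 25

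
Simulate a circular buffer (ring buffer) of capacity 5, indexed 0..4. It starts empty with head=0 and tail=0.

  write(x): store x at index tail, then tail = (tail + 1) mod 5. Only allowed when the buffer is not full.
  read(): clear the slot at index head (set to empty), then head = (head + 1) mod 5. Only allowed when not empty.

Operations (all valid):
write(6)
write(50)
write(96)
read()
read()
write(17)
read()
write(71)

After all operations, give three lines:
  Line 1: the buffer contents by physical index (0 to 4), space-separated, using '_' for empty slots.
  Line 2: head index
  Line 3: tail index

write(6): buf=[6 _ _ _ _], head=0, tail=1, size=1
write(50): buf=[6 50 _ _ _], head=0, tail=2, size=2
write(96): buf=[6 50 96 _ _], head=0, tail=3, size=3
read(): buf=[_ 50 96 _ _], head=1, tail=3, size=2
read(): buf=[_ _ 96 _ _], head=2, tail=3, size=1
write(17): buf=[_ _ 96 17 _], head=2, tail=4, size=2
read(): buf=[_ _ _ 17 _], head=3, tail=4, size=1
write(71): buf=[_ _ _ 17 71], head=3, tail=0, size=2

Answer: _ _ _ 17 71
3
0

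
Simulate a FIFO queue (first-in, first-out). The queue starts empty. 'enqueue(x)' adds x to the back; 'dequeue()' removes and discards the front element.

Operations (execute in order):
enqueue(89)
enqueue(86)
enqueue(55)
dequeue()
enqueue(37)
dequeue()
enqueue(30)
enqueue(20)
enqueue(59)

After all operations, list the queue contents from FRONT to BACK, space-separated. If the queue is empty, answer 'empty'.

enqueue(89): [89]
enqueue(86): [89, 86]
enqueue(55): [89, 86, 55]
dequeue(): [86, 55]
enqueue(37): [86, 55, 37]
dequeue(): [55, 37]
enqueue(30): [55, 37, 30]
enqueue(20): [55, 37, 30, 20]
enqueue(59): [55, 37, 30, 20, 59]

Answer: 55 37 30 20 59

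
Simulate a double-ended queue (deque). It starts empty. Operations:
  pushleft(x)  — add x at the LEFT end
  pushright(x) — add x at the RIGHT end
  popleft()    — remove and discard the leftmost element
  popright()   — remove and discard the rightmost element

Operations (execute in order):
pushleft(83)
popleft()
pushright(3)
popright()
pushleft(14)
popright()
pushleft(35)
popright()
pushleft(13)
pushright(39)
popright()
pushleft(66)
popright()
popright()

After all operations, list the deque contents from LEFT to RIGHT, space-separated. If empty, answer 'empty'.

Answer: empty

Derivation:
pushleft(83): [83]
popleft(): []
pushright(3): [3]
popright(): []
pushleft(14): [14]
popright(): []
pushleft(35): [35]
popright(): []
pushleft(13): [13]
pushright(39): [13, 39]
popright(): [13]
pushleft(66): [66, 13]
popright(): [66]
popright(): []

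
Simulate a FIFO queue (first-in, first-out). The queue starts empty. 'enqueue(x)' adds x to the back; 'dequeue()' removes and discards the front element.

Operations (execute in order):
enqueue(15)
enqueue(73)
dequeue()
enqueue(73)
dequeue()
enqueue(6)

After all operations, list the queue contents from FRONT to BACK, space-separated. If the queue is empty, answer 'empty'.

Answer: 73 6

Derivation:
enqueue(15): [15]
enqueue(73): [15, 73]
dequeue(): [73]
enqueue(73): [73, 73]
dequeue(): [73]
enqueue(6): [73, 6]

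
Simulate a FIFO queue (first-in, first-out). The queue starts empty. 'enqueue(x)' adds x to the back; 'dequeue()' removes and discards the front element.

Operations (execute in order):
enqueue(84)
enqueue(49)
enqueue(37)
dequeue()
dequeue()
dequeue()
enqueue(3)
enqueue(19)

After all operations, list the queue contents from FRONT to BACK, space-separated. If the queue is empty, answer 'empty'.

enqueue(84): [84]
enqueue(49): [84, 49]
enqueue(37): [84, 49, 37]
dequeue(): [49, 37]
dequeue(): [37]
dequeue(): []
enqueue(3): [3]
enqueue(19): [3, 19]

Answer: 3 19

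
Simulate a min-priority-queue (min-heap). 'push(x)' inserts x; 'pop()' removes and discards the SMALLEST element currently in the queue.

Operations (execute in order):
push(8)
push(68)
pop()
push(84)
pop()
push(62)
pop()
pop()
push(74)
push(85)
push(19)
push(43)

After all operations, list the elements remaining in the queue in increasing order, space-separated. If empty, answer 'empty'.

Answer: 19 43 74 85

Derivation:
push(8): heap contents = [8]
push(68): heap contents = [8, 68]
pop() → 8: heap contents = [68]
push(84): heap contents = [68, 84]
pop() → 68: heap contents = [84]
push(62): heap contents = [62, 84]
pop() → 62: heap contents = [84]
pop() → 84: heap contents = []
push(74): heap contents = [74]
push(85): heap contents = [74, 85]
push(19): heap contents = [19, 74, 85]
push(43): heap contents = [19, 43, 74, 85]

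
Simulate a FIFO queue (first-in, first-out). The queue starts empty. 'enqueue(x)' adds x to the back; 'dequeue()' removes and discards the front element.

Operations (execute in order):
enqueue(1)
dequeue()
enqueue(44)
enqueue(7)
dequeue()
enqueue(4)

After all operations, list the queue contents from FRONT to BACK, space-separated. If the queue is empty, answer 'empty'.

Answer: 7 4

Derivation:
enqueue(1): [1]
dequeue(): []
enqueue(44): [44]
enqueue(7): [44, 7]
dequeue(): [7]
enqueue(4): [7, 4]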